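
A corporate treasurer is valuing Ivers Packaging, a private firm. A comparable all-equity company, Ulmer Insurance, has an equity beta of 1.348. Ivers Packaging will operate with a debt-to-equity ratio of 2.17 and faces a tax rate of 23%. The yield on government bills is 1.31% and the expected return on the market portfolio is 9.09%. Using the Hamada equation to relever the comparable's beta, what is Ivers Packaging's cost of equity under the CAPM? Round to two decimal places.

β_L = β_U × [1 + (1 − t)(D/E)] = 1.348 × [1 + (1 − 0.23) × 2.17]
    = 1.348 × [1 + 0.77 × 2.17] = 1.348 × 2.6709 = 3.6004
MRP = 9.09% − 1.31% = 7.78%
E(R) = R_f + β_L × MRP = 1.31% + 3.6004 × 7.78% = 29.32%

29.32%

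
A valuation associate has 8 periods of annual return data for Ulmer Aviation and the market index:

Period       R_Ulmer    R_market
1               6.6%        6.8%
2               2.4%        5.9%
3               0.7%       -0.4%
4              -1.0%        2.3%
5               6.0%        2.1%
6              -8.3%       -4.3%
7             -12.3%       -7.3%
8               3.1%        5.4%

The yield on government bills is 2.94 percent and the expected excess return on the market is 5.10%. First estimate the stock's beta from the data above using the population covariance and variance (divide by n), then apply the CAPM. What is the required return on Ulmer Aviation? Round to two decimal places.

9.10%

Mean R_i = (6.6 + 2.4 + 0.7 − 1.0 + 6.0 − 8.3 − 12.3 + 3.1) / 8 = -0.3500%
Mean R_m = (6.8 + 5.9 − 0.4 + 2.3 + 2.1 − 4.3 − 7.3 + 5.4) / 8 = 1.3125%
Σ(R_i − R̄_i)(R_m − R̄_m) = 214.9550  ⇒  Cov = 214.9550 / 8 = 26.8694
Σ(R_m − R̄_m)² = 178.0688  ⇒  Var(R_m) = 178.0688 / 8 = 22.2586
β = Cov / Var(R_m) = 26.8694 / 22.2586 = 1.2071
E(R) = R_f + β × MRP = 2.94% + 1.2071 × 5.10% = 9.10%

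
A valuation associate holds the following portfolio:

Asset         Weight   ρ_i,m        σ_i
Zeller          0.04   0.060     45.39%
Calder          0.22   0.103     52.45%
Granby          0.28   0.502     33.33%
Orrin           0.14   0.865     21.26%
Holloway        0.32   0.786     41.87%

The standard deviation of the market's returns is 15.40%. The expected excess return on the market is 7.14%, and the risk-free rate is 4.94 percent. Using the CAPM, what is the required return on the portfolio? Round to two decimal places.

13.79%

β_Zeller = 0.060 × 45.39% / 15.40% = 0.1768
β_Calder = 0.103 × 52.45% / 15.40% = 0.3508
β_Granby = 0.502 × 33.33% / 15.40% = 1.0865
β_Orrin = 0.865 × 21.26% / 15.40% = 1.1941
β_Holloway = 0.786 × 41.87% / 15.40% = 2.1370
β_P = Σ w_i β_i = 0.04×0.1768 + 0.22×0.3508 + 0.28×1.0865 + 0.14×1.1941 + 0.32×2.1370 = 1.2395
E(R_P) = R_f + β_P × MRP = 4.94% + 1.2395 × 7.14% = 13.79%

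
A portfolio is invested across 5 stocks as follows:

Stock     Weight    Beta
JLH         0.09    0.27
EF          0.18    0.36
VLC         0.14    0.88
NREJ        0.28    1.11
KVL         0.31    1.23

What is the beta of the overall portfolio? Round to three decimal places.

β_P = Σ w_i β_i = 0.09×0.27 + 0.18×0.36 + 0.14×0.88 + 0.28×1.11 + 0.31×1.23 = 0.9044

0.904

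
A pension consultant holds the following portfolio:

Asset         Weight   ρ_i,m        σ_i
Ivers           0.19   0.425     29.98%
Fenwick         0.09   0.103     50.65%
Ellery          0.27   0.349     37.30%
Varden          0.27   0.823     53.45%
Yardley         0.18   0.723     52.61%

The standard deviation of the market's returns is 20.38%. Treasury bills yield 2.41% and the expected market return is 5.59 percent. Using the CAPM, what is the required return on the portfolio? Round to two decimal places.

6.33%

β_Ivers = 0.425 × 29.98% / 20.38% = 0.6252
β_Fenwick = 0.103 × 50.65% / 20.38% = 0.2560
β_Ellery = 0.349 × 37.30% / 20.38% = 0.6387
β_Varden = 0.823 × 53.45% / 20.38% = 2.1585
β_Yardley = 0.723 × 52.61% / 20.38% = 1.8664
β_P = Σ w_i β_i = 0.19×0.6252 + 0.09×0.2560 + 0.27×0.6387 + 0.27×2.1585 + 0.18×1.8664 = 1.2330
MRP = 5.59% − 2.41% = 3.18%
E(R_P) = R_f + β_P × MRP = 2.41% + 1.2330 × 3.18% = 6.33%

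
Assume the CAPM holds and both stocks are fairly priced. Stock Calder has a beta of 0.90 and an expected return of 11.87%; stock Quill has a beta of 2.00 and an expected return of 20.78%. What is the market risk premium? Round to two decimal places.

Both satisfy E(R) = R_f + β·MRP, so the slope of the SML is
MRP = (20.78% − 11.87%) / (2.00 − 0.90) = 8.91% / 1.10 = 8.1000%

8.10%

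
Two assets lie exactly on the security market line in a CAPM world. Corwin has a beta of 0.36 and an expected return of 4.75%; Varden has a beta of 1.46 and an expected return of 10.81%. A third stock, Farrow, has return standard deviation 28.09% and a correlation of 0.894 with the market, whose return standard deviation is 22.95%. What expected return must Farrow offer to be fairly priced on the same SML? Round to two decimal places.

MRP = (10.81% − 4.75%) / (1.46 − 0.36) = 5.5091%
R_f = 4.75% − 0.36 × 5.5091% = 2.7667%
β_Farrow = ρ·σ_i/σ_m = 0.894 × 28.09 / 22.95 = 1.0942
E(R_Farrow) = R_f + β × MRP = 2.7667% + 1.0942 × 5.5091% = 8.79%

8.79%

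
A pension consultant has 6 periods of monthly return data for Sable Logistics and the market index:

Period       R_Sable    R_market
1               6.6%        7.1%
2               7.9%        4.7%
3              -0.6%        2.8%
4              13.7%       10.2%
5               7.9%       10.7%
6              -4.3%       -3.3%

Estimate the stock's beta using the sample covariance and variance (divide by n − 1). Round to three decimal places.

1.120

Mean R_i = (6.6 + 7.9 − 0.6 + 13.7 + 7.9 − 4.3) / 6 = 5.2000%
Mean R_m = (7.1 + 4.7 + 2.8 + 10.2 + 10.7 − 3.3) / 6 = 5.3667%
Σ(R_i − R̄_i)(R_m − R̄_m) = 153.3300  ⇒  Cov = 153.3300 / 5 = 30.6660
Σ(R_m − R̄_m)² = 136.9533  ⇒  Var(R_m) = 136.9533 / 5 = 27.3907
β = Cov / Var(R_m) = 30.6660 / 27.3907 = 1.1196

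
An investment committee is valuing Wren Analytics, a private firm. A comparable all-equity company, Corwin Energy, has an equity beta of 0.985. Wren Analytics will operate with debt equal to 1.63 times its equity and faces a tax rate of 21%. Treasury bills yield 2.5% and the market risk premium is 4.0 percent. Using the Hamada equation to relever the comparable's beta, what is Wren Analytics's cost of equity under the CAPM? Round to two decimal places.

β_L = β_U × [1 + (1 − t)(D/E)] = 0.985 × [1 + (1 − 0.21) × 1.63]
    = 0.985 × [1 + 0.79 × 1.63] = 0.985 × 2.2877 = 2.2534
E(R) = R_f + β_L × MRP = 2.5% + 2.2534 × 4.0% = 11.51%

11.51%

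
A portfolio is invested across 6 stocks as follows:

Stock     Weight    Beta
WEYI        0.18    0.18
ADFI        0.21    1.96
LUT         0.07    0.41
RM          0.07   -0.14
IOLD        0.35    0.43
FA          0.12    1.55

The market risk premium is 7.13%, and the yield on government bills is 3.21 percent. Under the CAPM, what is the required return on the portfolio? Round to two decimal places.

8.91%

β_P = Σ w_i β_i = 0.18×0.18 + 0.21×1.96 + 0.07×0.41 + 0.07×-0.14 + 0.35×0.43 + 0.12×1.55 = 0.7994
E(R_P) = R_f + β_P × MRP = 3.21% + 0.7994 × 7.13% = 8.91%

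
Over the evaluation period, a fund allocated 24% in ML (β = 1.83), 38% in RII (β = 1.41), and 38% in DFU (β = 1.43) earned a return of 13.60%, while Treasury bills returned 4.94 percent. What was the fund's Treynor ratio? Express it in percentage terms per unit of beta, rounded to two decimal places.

5.70%

β_P = 0.24×1.83 + 0.38×1.41 + 0.38×1.43 = 1.5184
Treynor = (R_P − R_f) / β_P = (13.60% − 4.94%) / 1.5184 = 8.66% / 1.5184 = 5.70%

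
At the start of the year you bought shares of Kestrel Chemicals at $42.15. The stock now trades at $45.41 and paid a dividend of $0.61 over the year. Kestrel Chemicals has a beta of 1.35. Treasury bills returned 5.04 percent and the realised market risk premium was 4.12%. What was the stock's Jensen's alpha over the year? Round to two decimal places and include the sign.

-1.42%

Realised HPR = (P1 + D1 − P0) / P0 = (45.41 + 0.61 − 42.15) / 42.15 = 3.87 / 42.15 = 9.1815%
CAPM required = R_f + β·MRP = 5.04% + 1.35 × 4.12% = 10.6020%
α = realised − required = 9.1815% − 10.6020% = -1.42%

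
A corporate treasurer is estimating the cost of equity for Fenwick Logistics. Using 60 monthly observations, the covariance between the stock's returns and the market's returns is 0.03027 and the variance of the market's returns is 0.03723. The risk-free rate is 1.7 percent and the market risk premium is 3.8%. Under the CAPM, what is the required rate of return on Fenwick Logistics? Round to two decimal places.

4.79%

β = Cov(R_i, R_m) / Var(R_m) = 0.03027 / 0.03723 = 0.8131
E(R) = R_f + β × MRP = 1.7% + 0.8131 × 3.8% = 4.79%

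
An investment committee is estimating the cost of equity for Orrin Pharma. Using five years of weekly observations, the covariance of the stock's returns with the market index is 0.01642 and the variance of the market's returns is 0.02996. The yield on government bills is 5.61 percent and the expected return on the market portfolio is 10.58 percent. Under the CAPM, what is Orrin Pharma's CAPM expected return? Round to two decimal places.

β = Cov(R_i, R_m) / Var(R_m) = 0.01642 / 0.02996 = 0.5481
MRP = 10.58% − 5.61% = 4.97%
E(R) = R_f + β × MRP = 5.61% + 0.5481 × 4.97% = 8.33%

8.33%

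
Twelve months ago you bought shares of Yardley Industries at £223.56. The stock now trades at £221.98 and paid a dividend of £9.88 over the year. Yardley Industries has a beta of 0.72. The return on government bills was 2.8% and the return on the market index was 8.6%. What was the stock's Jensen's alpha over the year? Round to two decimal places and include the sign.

-3.26%

Realised HPR = (P1 + D1 − P0) / P0 = (221.98 + 9.88 − 223.56) / 223.56 = 8.30 / 223.56 = 3.7126%
MRP = 8.6% − 2.8% = 5.80%
CAPM required = R_f + β·MRP = 2.8% + 0.72 × 5.8% = 6.9760%
α = realised − required = 3.7126% − 6.9760% = -3.26%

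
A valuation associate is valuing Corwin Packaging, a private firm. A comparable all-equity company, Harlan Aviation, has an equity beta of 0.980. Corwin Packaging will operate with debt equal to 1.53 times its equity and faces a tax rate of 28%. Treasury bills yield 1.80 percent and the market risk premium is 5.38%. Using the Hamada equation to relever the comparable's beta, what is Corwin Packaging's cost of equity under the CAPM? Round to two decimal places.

12.88%

β_L = β_U × [1 + (1 − t)(D/E)] = 0.980 × [1 + (1 − 0.28) × 1.53]
    = 0.980 × [1 + 0.72 × 1.53] = 0.980 × 2.1016 = 2.0596
E(R) = R_f + β_L × MRP = 1.80% + 2.0596 × 5.38% = 12.88%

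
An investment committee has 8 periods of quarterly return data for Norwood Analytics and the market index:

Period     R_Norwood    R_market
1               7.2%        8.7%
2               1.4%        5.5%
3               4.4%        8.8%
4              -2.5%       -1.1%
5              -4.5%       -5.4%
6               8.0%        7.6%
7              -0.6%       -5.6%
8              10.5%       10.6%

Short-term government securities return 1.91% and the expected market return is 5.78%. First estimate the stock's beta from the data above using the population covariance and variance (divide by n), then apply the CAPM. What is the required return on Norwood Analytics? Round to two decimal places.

4.72%

Mean R_i = (7.2 + 1.4 + 4.4 − 2.5 − 4.5 + 8.0 − 0.6 + 10.5) / 8 = 2.9875%
Mean R_m = (8.7 + 5.5 + 8.8 − 1.1 − 5.4 + 7.6 − 5.6 + 10.6) / 8 = 3.6375%
Σ(R_i − R̄_i)(R_m − R̄_m) = 224.6338  ⇒  Cov = 224.6338 / 8 = 28.0792
Σ(R_m − R̄_m)² = 309.3788  ⇒  Var(R_m) = 309.3788 / 8 = 38.6724
β = Cov / Var(R_m) = 28.0792 / 38.6724 = 0.7261
MRP = 5.78% − 1.91% = 3.87%
E(R) = R_f + β × MRP = 1.91% + 0.7261 × 3.87% = 4.72%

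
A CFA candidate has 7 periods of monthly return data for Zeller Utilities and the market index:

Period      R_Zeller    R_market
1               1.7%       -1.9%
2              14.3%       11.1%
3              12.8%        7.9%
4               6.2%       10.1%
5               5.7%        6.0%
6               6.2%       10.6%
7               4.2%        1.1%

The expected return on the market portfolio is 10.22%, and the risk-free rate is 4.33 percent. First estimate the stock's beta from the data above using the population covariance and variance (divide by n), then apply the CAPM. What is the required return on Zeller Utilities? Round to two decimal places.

8.03%

Mean R_i = (1.7 + 14.3 + 12.8 + 6.2 + 5.7 + 6.2 + 4.2) / 7 = 7.3000%
Mean R_m = (-1.9 + 11.1 + 7.9 + 10.1 + 6.0 + 10.6 + 1.1) / 7 = 6.4143%
Σ(R_i − R̄_i)(R_m − R̄_m) = 96.0100  ⇒  Cov = 96.0100 / 7 = 13.7157
Σ(R_m − R̄_m)² = 152.8086  ⇒  Var(R_m) = 152.8086 / 7 = 21.8298
β = Cov / Var(R_m) = 13.7157 / 21.8298 = 0.6283
MRP = 10.22% − 4.33% = 5.89%
E(R) = R_f + β × MRP = 4.33% + 0.6283 × 5.89% = 8.03%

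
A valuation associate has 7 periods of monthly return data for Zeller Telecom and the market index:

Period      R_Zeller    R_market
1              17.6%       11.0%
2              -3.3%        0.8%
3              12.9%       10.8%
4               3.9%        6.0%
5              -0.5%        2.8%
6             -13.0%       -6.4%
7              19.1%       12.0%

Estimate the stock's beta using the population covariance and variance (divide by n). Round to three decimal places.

1.734

Mean R_i = (17.6 − 3.3 + 12.9 + 3.9 − 0.5 − 13.0 + 19.1) / 7 = 5.2429%
Mean R_m = (11.0 + 0.8 + 10.8 + 6.0 + 2.8 − 6.4 + 12.0) / 7 = 5.2857%
Σ(R_i − R̄_i)(R_m − R̄_m) = 470.6943  ⇒  Cov = 470.6943 / 7 = 67.2420
Σ(R_m − R̄_m)² = 271.5086  ⇒  Var(R_m) = 271.5086 / 7 = 38.7869
β = Cov / Var(R_m) = 67.2420 / 38.7869 = 1.7336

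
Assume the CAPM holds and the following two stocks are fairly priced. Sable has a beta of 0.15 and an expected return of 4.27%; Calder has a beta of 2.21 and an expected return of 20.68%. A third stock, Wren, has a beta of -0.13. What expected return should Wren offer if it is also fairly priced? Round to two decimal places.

2.04%

MRP (SML slope) = (20.68% − 4.27%) / (2.21 − 0.15) = 16.41% / 2.06 = 7.9660%
R_f (intercept) = 4.27% − 0.15 × 7.9660% = 3.0751%
E(R_Wren) = R_f + β × MRP = 3.0751% + -0.13 × 7.9660% = 2.04%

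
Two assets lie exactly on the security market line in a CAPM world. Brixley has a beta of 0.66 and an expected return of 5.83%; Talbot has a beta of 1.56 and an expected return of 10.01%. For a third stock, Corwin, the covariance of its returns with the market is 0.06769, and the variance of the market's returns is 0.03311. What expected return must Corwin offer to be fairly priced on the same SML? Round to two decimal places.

MRP = (10.01% − 5.83%) / (1.56 − 0.66) = 4.6444%
R_f = 5.83% − 0.66 × 4.6444% = 2.7647%
β_Corwin = Cov / Var(R_m) = 0.06769 / 0.03311 = 2.0444
E(R_Corwin) = R_f + β × MRP = 2.7647% + 2.0444 × 4.6444% = 12.26%

12.26%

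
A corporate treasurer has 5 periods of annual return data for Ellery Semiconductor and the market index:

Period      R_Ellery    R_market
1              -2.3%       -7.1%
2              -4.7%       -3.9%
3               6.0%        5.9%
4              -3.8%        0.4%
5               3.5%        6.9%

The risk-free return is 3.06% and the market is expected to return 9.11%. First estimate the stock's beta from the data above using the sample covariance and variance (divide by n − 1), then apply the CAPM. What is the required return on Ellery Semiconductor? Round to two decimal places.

6.89%

Mean R_i = (-2.3 − 4.7 + 6.0 − 3.8 + 3.5) / 5 = -0.2600%
Mean R_m = (-7.1 − 3.9 + 5.9 + 0.4 + 6.9) / 5 = 0.4400%
Σ(R_i − R̄_i)(R_m − R̄_m) = 93.2620  ⇒  Cov = 93.2620 / 4 = 23.3155
Σ(R_m − R̄_m)² = 147.2320  ⇒  Var(R_m) = 147.2320 / 4 = 36.8080
β = Cov / Var(R_m) = 23.3155 / 36.8080 = 0.6334
MRP = 9.11% − 3.06% = 6.05%
E(R) = R_f + β × MRP = 3.06% + 0.6334 × 6.05% = 6.89%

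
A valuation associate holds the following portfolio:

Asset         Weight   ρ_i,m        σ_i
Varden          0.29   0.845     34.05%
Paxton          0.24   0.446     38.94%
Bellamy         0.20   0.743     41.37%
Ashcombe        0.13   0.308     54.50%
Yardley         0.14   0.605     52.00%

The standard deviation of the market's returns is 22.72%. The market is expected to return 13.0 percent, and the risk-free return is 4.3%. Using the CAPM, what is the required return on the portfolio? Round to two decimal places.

β_Varden = 0.845 × 34.05% / 22.72% = 1.2664
β_Paxton = 0.446 × 38.94% / 22.72% = 0.7644
β_Bellamy = 0.743 × 41.37% / 22.72% = 1.3529
β_Ashcombe = 0.308 × 54.50% / 22.72% = 0.7388
β_Yardley = 0.605 × 52.00% / 22.72% = 1.3847
β_P = Σ w_i β_i = 0.29×1.2664 + 0.24×0.7644 + 0.20×1.3529 + 0.13×0.7388 + 0.14×1.3847 = 1.1112
MRP = 13.0% − 4.3% = 8.70%
E(R_P) = R_f + β_P × MRP = 4.3% + 1.1112 × 8.7% = 13.97%

13.97%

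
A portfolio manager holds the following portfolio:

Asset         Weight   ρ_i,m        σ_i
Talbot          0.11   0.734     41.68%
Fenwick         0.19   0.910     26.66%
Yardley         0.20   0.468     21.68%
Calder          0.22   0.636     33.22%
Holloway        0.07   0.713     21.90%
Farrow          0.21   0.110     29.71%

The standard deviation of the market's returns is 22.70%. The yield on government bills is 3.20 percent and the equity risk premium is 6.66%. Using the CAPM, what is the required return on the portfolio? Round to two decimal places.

8.02%

β_Talbot = 0.734 × 41.68% / 22.70% = 1.3477
β_Fenwick = 0.910 × 26.66% / 22.70% = 1.0687
β_Yardley = 0.468 × 21.68% / 22.70% = 0.4470
β_Calder = 0.636 × 33.22% / 22.70% = 0.9307
β_Holloway = 0.713 × 21.90% / 22.70% = 0.6879
β_Farrow = 0.110 × 29.71% / 22.70% = 0.1440
β_P = Σ w_i β_i = 0.11×1.3477 + 0.19×1.0687 + 0.20×0.4470 + 0.22×0.9307 + 0.07×0.6879 + 0.21×0.1440 = 0.7238
E(R_P) = R_f + β_P × MRP = 3.20% + 0.7238 × 6.66% = 8.02%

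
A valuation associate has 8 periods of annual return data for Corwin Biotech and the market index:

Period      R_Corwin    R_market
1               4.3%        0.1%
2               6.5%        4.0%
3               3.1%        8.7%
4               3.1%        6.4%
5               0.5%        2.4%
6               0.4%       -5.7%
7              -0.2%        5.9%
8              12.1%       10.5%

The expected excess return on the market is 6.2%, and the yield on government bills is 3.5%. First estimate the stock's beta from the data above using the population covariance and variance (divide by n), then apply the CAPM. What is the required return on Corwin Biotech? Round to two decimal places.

Mean R_i = (4.3 + 6.5 + 3.1 + 3.1 + 0.5 + 0.4 − 0.2 + 12.1) / 8 = 3.7250%
Mean R_m = (0.1 + 4.0 + 8.7 + 6.4 + 2.4 − 5.7 + 5.9 + 10.5) / 8 = 4.0375%
Σ(R_i − R̄_i)(R_m − R̄_m) = 77.7125  ⇒  Cov = 77.7125 / 8 = 9.7141
Σ(R_m − R̄_m)² = 185.5588  ⇒  Var(R_m) = 185.5588 / 8 = 23.1949
β = Cov / Var(R_m) = 9.7141 / 23.1949 = 0.4188
E(R) = R_f + β × MRP = 3.5% + 0.4188 × 6.2% = 6.10%

6.10%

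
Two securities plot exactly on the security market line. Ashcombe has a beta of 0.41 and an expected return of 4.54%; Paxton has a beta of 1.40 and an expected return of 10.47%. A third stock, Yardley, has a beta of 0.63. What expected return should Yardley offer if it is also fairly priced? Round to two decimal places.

MRP (SML slope) = (10.47% − 4.54%) / (1.40 − 0.41) = 5.93% / 0.99 = 5.9899%
R_f (intercept) = 4.54% − 0.41 × 5.9899% = 2.0841%
E(R_Yardley) = R_f + β × MRP = 2.0841% + 0.63 × 5.9899% = 5.86%

5.86%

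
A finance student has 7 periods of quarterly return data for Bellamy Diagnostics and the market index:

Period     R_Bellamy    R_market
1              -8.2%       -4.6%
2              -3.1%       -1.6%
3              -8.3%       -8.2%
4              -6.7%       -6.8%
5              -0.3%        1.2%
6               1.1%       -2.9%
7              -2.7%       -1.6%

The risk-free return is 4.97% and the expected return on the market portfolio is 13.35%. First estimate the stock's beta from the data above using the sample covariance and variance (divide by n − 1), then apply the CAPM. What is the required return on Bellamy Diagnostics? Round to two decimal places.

Mean R_i = (-8.2 − 3.1 − 8.3 − 6.7 − 0.3 + 1.1 − 2.7) / 7 = -4.0286%
Mean R_m = (-4.6 − 1.6 − 8.2 − 6.8 + 1.2 − 2.9 − 1.6) / 7 = -3.5000%
Σ(R_i − R̄_i)(R_m − R̄_m) = 58.3700  ⇒  Cov = 58.3700 / 6 = 9.7283
Σ(R_m − R̄_m)² = 63.8600  ⇒  Var(R_m) = 63.8600 / 6 = 10.6433
β = Cov / Var(R_m) = 9.7283 / 10.6433 = 0.9140
MRP = 13.35% − 4.97% = 8.38%
E(R) = R_f + β × MRP = 4.97% + 0.9140 × 8.38% = 12.63%

12.63%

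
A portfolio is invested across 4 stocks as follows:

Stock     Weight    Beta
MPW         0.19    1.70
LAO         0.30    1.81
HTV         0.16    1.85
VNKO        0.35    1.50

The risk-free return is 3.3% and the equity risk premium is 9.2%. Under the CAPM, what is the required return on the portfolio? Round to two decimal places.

β_P = Σ w_i β_i = 0.19×1.70 + 0.30×1.81 + 0.16×1.85 + 0.35×1.50 = 1.6870
E(R_P) = R_f + β_P × MRP = 3.3% + 1.6870 × 9.2% = 18.82%

18.82%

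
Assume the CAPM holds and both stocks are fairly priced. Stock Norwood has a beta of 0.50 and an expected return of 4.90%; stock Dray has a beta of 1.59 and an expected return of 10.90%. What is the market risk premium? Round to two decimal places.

5.50%

Both satisfy E(R) = R_f + β·MRP, so the slope of the SML is
MRP = (10.90% − 4.90%) / (1.59 − 0.50) = 6.00% / 1.09 = 5.5046%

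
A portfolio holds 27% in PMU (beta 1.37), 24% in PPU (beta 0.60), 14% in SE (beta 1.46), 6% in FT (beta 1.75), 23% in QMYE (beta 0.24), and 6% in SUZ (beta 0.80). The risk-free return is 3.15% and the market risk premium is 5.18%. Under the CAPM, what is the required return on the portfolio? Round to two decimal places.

β_P = Σ w_i β_i = 0.27×1.37 + 0.24×0.60 + 0.14×1.46 + 0.06×1.75 + 0.23×0.24 + 0.06×0.80 = 0.9265
E(R_P) = R_f + β_P × MRP = 3.15% + 0.9265 × 5.18% = 7.95%

7.95%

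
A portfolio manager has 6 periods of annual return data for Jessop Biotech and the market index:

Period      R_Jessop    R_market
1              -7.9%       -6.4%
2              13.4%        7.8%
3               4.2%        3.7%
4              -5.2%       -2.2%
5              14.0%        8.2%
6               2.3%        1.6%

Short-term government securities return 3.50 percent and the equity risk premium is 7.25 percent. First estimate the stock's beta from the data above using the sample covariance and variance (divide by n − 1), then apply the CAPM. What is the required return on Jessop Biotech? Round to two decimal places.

Mean R_i = (-7.9 + 13.4 + 4.2 − 5.2 + 14.0 + 2.3) / 6 = 3.4667%
Mean R_m = (-6.4 + 7.8 + 3.7 − 2.2 + 8.2 + 1.6) / 6 = 2.1167%
Σ(R_i − R̄_i)(R_m − R̄_m) = 256.5133  ⇒  Cov = 256.5133 / 5 = 51.3027
Σ(R_m − R̄_m)² = 163.2483  ⇒  Var(R_m) = 163.2483 / 5 = 32.6497
β = Cov / Var(R_m) = 51.3027 / 32.6497 = 1.5713
E(R) = R_f + β × MRP = 3.50% + 1.5713 × 7.25% = 14.89%

14.89%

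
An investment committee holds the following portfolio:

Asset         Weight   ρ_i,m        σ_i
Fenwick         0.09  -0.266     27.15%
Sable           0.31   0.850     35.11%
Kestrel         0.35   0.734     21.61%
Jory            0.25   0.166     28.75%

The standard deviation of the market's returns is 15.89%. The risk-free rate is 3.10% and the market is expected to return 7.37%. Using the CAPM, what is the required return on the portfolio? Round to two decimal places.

7.22%

β_Fenwick = -0.266 × 27.15% / 15.89% = -0.4545
β_Sable = 0.850 × 35.11% / 15.89% = 1.8781
β_Kestrel = 0.734 × 21.61% / 15.89% = 0.9982
β_Jory = 0.166 × 28.75% / 15.89% = 0.3003
β_P = Σ w_i β_i = 0.09×-0.4545 + 0.31×1.8781 + 0.35×0.9982 + 0.25×0.3003 = 0.9658
MRP = 7.37% − 3.10% = 4.27%
E(R_P) = R_f + β_P × MRP = 3.10% + 0.9658 × 4.27% = 7.22%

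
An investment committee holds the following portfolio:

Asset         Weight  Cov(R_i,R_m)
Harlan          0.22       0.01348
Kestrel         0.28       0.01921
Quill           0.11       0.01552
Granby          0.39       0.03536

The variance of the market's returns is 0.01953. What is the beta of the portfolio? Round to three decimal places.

1.221

β_Harlan = 0.01348 / 0.01953 = 0.6902
β_Kestrel = 0.01921 / 0.01953 = 0.9836
β_Quill = 0.01552 / 0.01953 = 0.7947
β_Granby = 0.03536 / 0.01953 = 1.8105
β_P = Σ w_i β_i = 0.22×0.6902 + 0.28×0.9836 + 0.11×0.7947 + 0.39×1.8105 = 1.2208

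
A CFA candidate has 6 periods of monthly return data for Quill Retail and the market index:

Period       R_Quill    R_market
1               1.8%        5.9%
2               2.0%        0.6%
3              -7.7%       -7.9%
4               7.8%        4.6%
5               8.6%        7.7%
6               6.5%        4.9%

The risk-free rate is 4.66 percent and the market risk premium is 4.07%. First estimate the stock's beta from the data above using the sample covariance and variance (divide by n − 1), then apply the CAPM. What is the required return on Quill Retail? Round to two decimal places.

8.63%

Mean R_i = (1.8 + 2.0 − 7.7 + 7.8 + 8.6 + 6.5) / 6 = 3.1667%
Mean R_m = (5.9 + 0.6 − 7.9 + 4.6 + 7.7 + 4.9) / 6 = 2.6333%
Σ(R_i − R̄_i)(R_m − R̄_m) = 156.5667  ⇒  Cov = 156.5667 / 5 = 31.3133
Σ(R_m − R̄_m)² = 160.4333  ⇒  Var(R_m) = 160.4333 / 5 = 32.0867
β = Cov / Var(R_m) = 31.3133 / 32.0867 = 0.9759
E(R) = R_f + β × MRP = 4.66% + 0.9759 × 4.07% = 8.63%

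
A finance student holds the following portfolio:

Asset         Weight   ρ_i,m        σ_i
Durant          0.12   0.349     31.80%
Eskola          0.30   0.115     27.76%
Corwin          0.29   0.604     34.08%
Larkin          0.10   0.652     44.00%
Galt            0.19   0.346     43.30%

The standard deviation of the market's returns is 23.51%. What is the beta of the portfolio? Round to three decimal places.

β_Durant = 0.349 × 31.80% / 23.51% = 0.4721
β_Eskola = 0.115 × 27.76% / 23.51% = 0.1358
β_Corwin = 0.604 × 34.08% / 23.51% = 0.8756
β_Larkin = 0.652 × 44.00% / 23.51% = 1.2202
β_Galt = 0.346 × 43.30% / 23.51% = 0.6373
β_P = Σ w_i β_i = 0.12×0.4721 + 0.30×0.1358 + 0.29×0.8756 + 0.10×1.2202 + 0.19×0.6373 = 0.5944

0.594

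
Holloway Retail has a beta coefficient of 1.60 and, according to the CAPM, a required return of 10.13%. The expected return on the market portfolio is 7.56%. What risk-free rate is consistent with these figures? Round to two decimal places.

E(R) = R_f + β(E(R_m) − R_f) = R_f(1 − β) + β·E(R_m)
10.13% = R_f × (1 − 1.60) + 1.60 × 7.56%
10.13% = R_f × -0.60 + 12.0960%
R_f = (10.13% − 12.0960%) / -0.60 = 3.28%

3.28%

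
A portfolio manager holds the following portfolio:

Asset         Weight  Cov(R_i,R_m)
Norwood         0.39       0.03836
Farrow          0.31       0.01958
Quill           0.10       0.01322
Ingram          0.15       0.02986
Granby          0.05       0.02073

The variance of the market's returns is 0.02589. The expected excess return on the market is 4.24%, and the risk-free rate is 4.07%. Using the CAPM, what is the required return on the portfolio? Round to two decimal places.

β_Norwood = 0.03836 / 0.02589 = 1.4817
β_Farrow = 0.01958 / 0.02589 = 0.7563
β_Quill = 0.01322 / 0.02589 = 0.5106
β_Ingram = 0.02986 / 0.02589 = 1.1533
β_Granby = 0.02073 / 0.02589 = 0.8007
β_P = Σ w_i β_i = 0.39×1.4817 + 0.31×0.7563 + 0.10×0.5106 + 0.15×1.1533 + 0.05×0.8007 = 1.0764
E(R_P) = R_f + β_P × MRP = 4.07% + 1.0764 × 4.24% = 8.63%

8.63%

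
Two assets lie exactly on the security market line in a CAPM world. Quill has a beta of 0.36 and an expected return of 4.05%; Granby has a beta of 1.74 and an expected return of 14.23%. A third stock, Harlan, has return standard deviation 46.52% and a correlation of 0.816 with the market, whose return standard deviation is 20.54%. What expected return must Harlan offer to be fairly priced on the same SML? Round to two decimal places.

MRP = (14.23% − 4.05%) / (1.74 − 0.36) = 7.3768%
R_f = 4.05% − 0.36 × 7.3768% = 1.3944%
β_Harlan = ρ·σ_i/σ_m = 0.816 × 46.52 / 20.54 = 1.8481
E(R_Harlan) = R_f + β × MRP = 1.3944% + 1.8481 × 7.3768% = 15.03%

15.03%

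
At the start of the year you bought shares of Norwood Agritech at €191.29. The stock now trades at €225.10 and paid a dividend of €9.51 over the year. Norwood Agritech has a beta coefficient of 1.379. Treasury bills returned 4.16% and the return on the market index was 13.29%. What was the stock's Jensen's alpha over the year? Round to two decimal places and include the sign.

Realised HPR = (P1 + D1 − P0) / P0 = (225.10 + 9.51 − 191.29) / 191.29 = 43.32 / 191.29 = 22.6462%
MRP = 13.29% − 4.16% = 9.13%
CAPM required = R_f + β·MRP = 4.16% + 1.379 × 9.13% = 16.75027%
α = realised − required = 22.6462% − 16.75027% = +5.90%

+5.90%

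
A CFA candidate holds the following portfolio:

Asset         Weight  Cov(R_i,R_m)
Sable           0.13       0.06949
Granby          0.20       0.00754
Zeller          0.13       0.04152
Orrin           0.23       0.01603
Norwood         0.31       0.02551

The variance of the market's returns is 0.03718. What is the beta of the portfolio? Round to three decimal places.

0.741

β_Sable = 0.06949 / 0.03718 = 1.8690
β_Granby = 0.00754 / 0.03718 = 0.2028
β_Zeller = 0.04152 / 0.03718 = 1.1167
β_Orrin = 0.01603 / 0.03718 = 0.4311
β_Norwood = 0.02551 / 0.03718 = 0.6861
β_P = Σ w_i β_i = 0.13×1.8690 + 0.20×0.2028 + 0.13×1.1167 + 0.23×0.4311 + 0.31×0.6861 = 0.7405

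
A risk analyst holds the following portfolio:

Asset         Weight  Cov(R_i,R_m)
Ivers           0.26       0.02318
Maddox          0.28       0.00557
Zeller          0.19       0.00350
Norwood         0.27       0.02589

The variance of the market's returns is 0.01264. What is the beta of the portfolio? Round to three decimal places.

β_Ivers = 0.02318 / 0.01264 = 1.8339
β_Maddox = 0.00557 / 0.01264 = 0.4407
β_Zeller = 0.00350 / 0.01264 = 0.2769
β_Norwood = 0.02589 / 0.01264 = 2.0483
β_P = Σ w_i β_i = 0.26×1.8339 + 0.28×0.4407 + 0.19×0.2769 + 0.27×2.0483 = 1.2059

1.206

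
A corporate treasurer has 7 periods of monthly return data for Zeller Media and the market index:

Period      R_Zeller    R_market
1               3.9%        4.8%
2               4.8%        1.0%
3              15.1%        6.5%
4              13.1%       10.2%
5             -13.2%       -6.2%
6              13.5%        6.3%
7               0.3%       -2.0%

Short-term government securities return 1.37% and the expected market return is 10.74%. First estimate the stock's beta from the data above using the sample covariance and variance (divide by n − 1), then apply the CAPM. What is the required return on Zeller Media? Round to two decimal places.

16.57%

Mean R_i = (3.9 + 4.8 + 15.1 + 13.1 − 13.2 + 13.5 + 0.3) / 7 = 5.3571%
Mean R_m = (4.8 + 1.0 + 6.5 + 10.2 − 6.2 + 6.3 − 2.0) / 7 = 2.9429%
Σ(R_i − R̄_i)(R_m − R̄_m) = 311.2229  ⇒  Cov = 311.2229 / 6 = 51.8705
Σ(R_m − R̄_m)² = 191.8371  ⇒  Var(R_m) = 191.8371 / 6 = 31.9729
β = Cov / Var(R_m) = 51.8705 / 31.9729 = 1.6223
MRP = 10.74% − 1.37% = 9.37%
E(R) = R_f + β × MRP = 1.37% + 1.6223 × 9.37% = 16.57%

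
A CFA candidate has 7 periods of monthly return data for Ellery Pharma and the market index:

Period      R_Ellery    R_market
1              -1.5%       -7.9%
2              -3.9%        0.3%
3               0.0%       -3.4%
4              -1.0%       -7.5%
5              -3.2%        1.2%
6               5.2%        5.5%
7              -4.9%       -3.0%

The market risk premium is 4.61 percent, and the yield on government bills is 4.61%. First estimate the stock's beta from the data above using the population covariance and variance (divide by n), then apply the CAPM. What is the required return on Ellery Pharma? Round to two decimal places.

5.86%

Mean R_i = (-1.5 − 3.9 + 0.0 − 1.0 − 3.2 + 5.2 − 4.9) / 7 = -1.3286%
Mean R_m = (-7.9 + 0.3 − 3.4 − 7.5 + 1.2 + 5.5 − 3.0) / 7 = -2.1143%
Σ(R_i − R̄_i)(R_m − R̄_m) = 37.9771  ⇒  Cov = 37.9771 / 7 = 5.4253
Σ(R_m − R̄_m)² = 139.7086  ⇒  Var(R_m) = 139.7086 / 7 = 19.9584
β = Cov / Var(R_m) = 5.4253 / 19.9584 = 0.2718
E(R) = R_f + β × MRP = 4.61% + 0.2718 × 4.61% = 5.86%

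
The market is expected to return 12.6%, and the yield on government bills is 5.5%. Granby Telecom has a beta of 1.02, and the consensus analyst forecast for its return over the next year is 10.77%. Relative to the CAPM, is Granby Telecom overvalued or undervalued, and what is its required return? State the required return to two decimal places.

Overvalued; required return 12.74%

MRP = 12.6% − 5.5% = 7.10%
Required return = R_f + β·MRP = 5.5% + 1.02 × 7.1% = 12.74%
Forecast 10.77% < required 12.74% → the stock plots below the SML → overvalued.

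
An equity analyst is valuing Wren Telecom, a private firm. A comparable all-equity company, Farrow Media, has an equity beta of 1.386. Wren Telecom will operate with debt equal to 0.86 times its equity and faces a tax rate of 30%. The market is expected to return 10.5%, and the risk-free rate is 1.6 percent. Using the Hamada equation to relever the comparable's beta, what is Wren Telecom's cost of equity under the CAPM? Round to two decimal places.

β_L = β_U × [1 + (1 − t)(D/E)] = 1.386 × [1 + (1 − 0.30) × 0.86]
    = 1.386 × [1 + 0.70 × 0.86] = 1.386 × 1.6020 = 2.2204
MRP = 10.5% − 1.6% = 8.90%
E(R) = R_f + β_L × MRP = 1.6% + 2.2204 × 8.9% = 21.36%

21.36%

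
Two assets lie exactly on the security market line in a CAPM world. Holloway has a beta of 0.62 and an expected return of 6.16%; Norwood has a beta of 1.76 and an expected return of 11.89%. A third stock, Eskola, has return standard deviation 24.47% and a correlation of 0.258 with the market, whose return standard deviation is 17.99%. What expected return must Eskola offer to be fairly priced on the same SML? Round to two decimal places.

MRP = (11.89% − 6.16%) / (1.76 − 0.62) = 5.0263%
R_f = 6.16% − 0.62 × 5.0263% = 3.0437%
β_Eskola = ρ·σ_i/σ_m = 0.258 × 24.47 / 17.99 = 0.3509
E(R_Eskola) = R_f + β × MRP = 3.0437% + 0.3509 × 5.0263% = 4.81%

4.81%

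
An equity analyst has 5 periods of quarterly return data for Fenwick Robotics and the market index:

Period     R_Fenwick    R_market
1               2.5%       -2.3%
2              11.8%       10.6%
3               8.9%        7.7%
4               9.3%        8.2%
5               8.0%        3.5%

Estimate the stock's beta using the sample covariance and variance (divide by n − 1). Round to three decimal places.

0.658

Mean R_i = (2.5 + 11.8 + 8.9 + 9.3 + 8.0) / 5 = 8.1000%
Mean R_m = (-2.3 + 10.6 + 7.7 + 8.2 + 3.5) / 5 = 5.5400%
Σ(R_i − R̄_i)(R_m − R̄_m) = 67.7500  ⇒  Cov = 67.7500 / 4 = 16.9375
Σ(R_m − R̄_m)² = 102.9720  ⇒  Var(R_m) = 102.9720 / 4 = 25.7430
β = Cov / Var(R_m) = 16.9375 / 25.7430 = 0.6579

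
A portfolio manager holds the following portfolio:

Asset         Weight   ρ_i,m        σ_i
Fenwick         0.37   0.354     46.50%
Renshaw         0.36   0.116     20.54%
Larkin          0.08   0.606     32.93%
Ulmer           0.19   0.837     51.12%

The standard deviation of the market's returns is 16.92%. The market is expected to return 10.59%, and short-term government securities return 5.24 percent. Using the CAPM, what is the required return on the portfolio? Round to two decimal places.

β_Fenwick = 0.354 × 46.50% / 16.92% = 0.9729
β_Renshaw = 0.116 × 20.54% / 16.92% = 0.1408
β_Larkin = 0.606 × 32.93% / 16.92% = 1.1794
β_Ulmer = 0.837 × 51.12% / 16.92% = 2.5288
β_P = Σ w_i β_i = 0.37×0.9729 + 0.36×0.1408 + 0.08×1.1794 + 0.19×2.5288 = 0.9855
MRP = 10.59% − 5.24% = 5.35%
E(R_P) = R_f + β_P × MRP = 5.24% + 0.9855 × 5.35% = 10.51%

10.51%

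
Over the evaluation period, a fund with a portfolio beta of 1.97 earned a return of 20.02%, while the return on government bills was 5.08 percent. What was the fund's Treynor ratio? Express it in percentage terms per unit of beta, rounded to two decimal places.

Treynor = (R_P − R_f) / β_P = (20.02% − 5.08%) / 1.9700 = 14.94% / 1.9700 = 7.58%

7.58%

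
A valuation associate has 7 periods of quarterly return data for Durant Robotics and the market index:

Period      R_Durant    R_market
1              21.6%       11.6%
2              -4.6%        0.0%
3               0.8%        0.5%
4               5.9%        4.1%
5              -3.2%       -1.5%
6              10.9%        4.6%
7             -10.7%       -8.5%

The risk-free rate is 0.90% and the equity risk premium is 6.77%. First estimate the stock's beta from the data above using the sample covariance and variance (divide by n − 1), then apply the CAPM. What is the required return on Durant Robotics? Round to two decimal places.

Mean R_i = (21.6 − 4.6 + 0.8 + 5.9 − 3.2 + 10.9 − 10.7) / 7 = 2.9571%
Mean R_m = (11.6 + 0.0 + 0.5 + 4.1 − 1.5 + 4.6 − 8.5) / 7 = 1.5429%
Σ(R_i − R̄_i)(R_m − R̄_m) = 389.1029  ⇒  Cov = 389.1029 / 6 = 64.8505
Σ(R_m − R̄_m)² = 230.6171  ⇒  Var(R_m) = 230.6171 / 6 = 38.4362
β = Cov / Var(R_m) = 64.8505 / 38.4362 = 1.6872
E(R) = R_f + β × MRP = 0.90% + 1.6872 × 6.77% = 12.32%

12.32%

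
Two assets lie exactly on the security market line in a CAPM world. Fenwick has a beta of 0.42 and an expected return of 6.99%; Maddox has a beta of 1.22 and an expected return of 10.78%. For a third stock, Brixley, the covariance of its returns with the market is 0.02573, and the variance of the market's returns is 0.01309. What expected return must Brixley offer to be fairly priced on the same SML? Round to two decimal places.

14.31%

MRP = (10.78% − 6.99%) / (1.22 − 0.42) = 4.7375%
R_f = 6.99% − 0.42 × 4.7375% = 5.0003%
β_Brixley = Cov / Var(R_m) = 0.02573 / 0.01309 = 1.9656
E(R_Brixley) = R_f + β × MRP = 5.0003% + 1.9656 × 4.7375% = 14.31%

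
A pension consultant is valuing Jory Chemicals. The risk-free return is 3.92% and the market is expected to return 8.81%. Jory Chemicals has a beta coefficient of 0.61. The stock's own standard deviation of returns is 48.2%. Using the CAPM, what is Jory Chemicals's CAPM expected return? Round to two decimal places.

6.90%

Market risk premium = E(R_m) − R_f = 8.81% − 3.92% = 4.89%
E(R) = R_f + β × MRP = 3.92% + 0.61 × 4.89% = 6.90%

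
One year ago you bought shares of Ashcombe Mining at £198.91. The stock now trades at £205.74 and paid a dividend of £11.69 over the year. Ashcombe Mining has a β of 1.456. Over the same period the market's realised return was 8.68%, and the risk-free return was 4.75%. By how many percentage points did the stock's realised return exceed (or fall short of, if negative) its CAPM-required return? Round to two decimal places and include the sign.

-1.16%

Realised HPR = (P1 + D1 − P0) / P0 = (205.74 + 11.69 − 198.91) / 198.91 = 18.52 / 198.91 = 9.3107%
MRP = 8.68% − 4.75% = 3.93%
CAPM required = R_f + β·MRP = 4.75% + 1.456 × 3.93% = 10.47208%
α = realised − required = 9.3107% − 10.47208% = -1.16%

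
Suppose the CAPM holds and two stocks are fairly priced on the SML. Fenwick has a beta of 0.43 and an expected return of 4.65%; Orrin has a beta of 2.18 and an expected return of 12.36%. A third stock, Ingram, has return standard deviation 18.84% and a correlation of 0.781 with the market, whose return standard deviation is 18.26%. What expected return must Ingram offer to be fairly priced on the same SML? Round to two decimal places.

MRP = (12.36% − 4.65%) / (2.18 − 0.43) = 4.4057%
R_f = 4.65% − 0.43 × 4.4057% = 2.7555%
β_Ingram = ρ·σ_i/σ_m = 0.781 × 18.84 / 18.26 = 0.8058
E(R_Ingram) = R_f + β × MRP = 2.7555% + 0.8058 × 4.4057% = 6.31%

6.31%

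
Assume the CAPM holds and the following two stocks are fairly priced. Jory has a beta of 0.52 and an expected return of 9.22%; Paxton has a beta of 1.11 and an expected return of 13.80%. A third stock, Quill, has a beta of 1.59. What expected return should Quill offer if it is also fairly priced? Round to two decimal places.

MRP (SML slope) = (13.80% − 9.22%) / (1.11 − 0.52) = 4.58% / 0.59 = 7.7627%
R_f (intercept) = 9.22% − 0.52 × 7.7627% = 5.1834%
E(R_Quill) = R_f + β × MRP = 5.1834% + 1.59 × 7.7627% = 17.53%

17.53%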